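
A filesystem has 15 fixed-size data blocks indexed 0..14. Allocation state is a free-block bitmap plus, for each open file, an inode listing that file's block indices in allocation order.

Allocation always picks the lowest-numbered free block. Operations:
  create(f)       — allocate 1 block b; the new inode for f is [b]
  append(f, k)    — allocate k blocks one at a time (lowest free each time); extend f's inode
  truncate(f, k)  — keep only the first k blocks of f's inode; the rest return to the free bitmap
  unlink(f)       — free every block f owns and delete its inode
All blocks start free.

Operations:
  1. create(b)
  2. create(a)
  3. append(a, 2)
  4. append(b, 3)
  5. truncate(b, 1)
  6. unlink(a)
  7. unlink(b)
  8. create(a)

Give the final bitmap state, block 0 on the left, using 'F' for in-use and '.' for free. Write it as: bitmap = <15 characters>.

bitmap = F..............

after create(b) → b:[0]  free=[F..............]
after create(a) → a:[1], b:[0]  free=[FF.............]
after append(a, 2) → a:[1, 2, 3], b:[0]  free=[FFFF...........]
after append(b, 3) → a:[1, 2, 3], b:[0, 4, 5, 6]  free=[FFFFFFF........]
after truncate(b, 1) → a:[1, 2, 3], b:[0]  free=[FFFF...........]
after unlink(a) → b:[0]  free=[F..............]
after unlink(b) →   free=[...............]
after create(a) → a:[0]  free=[F..............]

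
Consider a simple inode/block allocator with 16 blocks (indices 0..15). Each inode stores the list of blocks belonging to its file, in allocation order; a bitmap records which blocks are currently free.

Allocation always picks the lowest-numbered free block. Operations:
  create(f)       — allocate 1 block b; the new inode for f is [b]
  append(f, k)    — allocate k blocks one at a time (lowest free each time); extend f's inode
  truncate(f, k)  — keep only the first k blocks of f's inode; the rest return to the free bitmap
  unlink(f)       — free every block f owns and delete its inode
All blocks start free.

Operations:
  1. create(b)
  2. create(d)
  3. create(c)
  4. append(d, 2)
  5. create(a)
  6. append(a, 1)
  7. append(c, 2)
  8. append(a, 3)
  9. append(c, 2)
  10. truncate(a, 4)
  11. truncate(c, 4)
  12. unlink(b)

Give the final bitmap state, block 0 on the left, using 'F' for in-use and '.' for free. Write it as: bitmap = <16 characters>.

[1] create(b) — b=0 (map F...............)
[2] create(d) — b=0 d=1 (map FF..............)
[3] create(c) — b=0 c=2 d=1 (map FFF.............)
[4] append(d, 2) — b=0 c=2 d=1,3,4 (map FFFFF...........)
[5] create(a) — a=5 b=0 c=2 d=1,3,4 (map FFFFFF..........)
[6] append(a, 1) — a=5,6 b=0 c=2 d=1,3,4 (map FFFFFFF.........)
[7] append(c, 2) — a=5,6 b=0 c=2,7,8 d=1,3,4 (map FFFFFFFFF.......)
[8] append(a, 3) — a=5,6,9,10,11 b=0 c=2,7,8 d=1,3,4 (map FFFFFFFFFFFF....)
[9] append(c, 2) — a=5,6,9,10,11 b=0 c=2,7,8,12,13 d=1,3,4 (map FFFFFFFFFFFFFF..)
[10] truncate(a, 4) — a=5,6,9,10 b=0 c=2,7,8,12,13 d=1,3,4 (map FFFFFFFFFFF.FF..)
[11] truncate(c, 4) — a=5,6,9,10 b=0 c=2,7,8,12 d=1,3,4 (map FFFFFFFFFFF.F...)
[12] unlink(b) — a=5,6,9,10 c=2,7,8,12 d=1,3,4 (map .FFFFFFFFFF.F...)

bitmap = .FFFFFFFFFF.F...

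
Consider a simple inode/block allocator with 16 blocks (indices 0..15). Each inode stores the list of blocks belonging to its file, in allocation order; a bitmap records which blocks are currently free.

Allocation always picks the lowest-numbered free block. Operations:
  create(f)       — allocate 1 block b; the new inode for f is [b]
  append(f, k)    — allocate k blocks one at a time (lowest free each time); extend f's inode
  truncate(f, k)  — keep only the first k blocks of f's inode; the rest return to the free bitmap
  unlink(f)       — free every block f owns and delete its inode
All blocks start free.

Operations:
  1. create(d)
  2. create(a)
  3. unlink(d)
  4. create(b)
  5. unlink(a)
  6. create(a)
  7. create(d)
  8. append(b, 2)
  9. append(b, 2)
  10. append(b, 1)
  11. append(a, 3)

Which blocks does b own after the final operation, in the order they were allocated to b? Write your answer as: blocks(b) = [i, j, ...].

  1. create(d)  ⇒  F...............  {d→[0]}
  2. create(a)  ⇒  FF..............  {a→[1]; d→[0]}
  3. unlink(d)  ⇒  .F..............  {a→[1]}
  4. create(b)  ⇒  FF..............  {a→[1]; b→[0]}
  5. unlink(a)  ⇒  F...............  {b→[0]}
  6. create(a)  ⇒  FF..............  {a→[1]; b→[0]}
  7. create(d)  ⇒  FFF.............  {a→[1]; b→[0]; d→[2]}
  8. append(b, 2)  ⇒  FFFFF...........  {a→[1]; b→[0, 3, 4]; d→[2]}
  9. append(b, 2)  ⇒  FFFFFFF.........  {a→[1]; b→[0, 3, 4, 5, 6]; d→[2]}
  10. append(b, 1)  ⇒  FFFFFFFF........  {a→[1]; b→[0, 3, 4, 5, 6, 7]; d→[2]}
  11. append(a, 3)  ⇒  FFFFFFFFFFF.....  {a→[1, 8, 9, 10]; b→[0, 3, 4, 5, 6, 7]; d→[2]}

blocks(b) = [0, 3, 4, 5, 6, 7]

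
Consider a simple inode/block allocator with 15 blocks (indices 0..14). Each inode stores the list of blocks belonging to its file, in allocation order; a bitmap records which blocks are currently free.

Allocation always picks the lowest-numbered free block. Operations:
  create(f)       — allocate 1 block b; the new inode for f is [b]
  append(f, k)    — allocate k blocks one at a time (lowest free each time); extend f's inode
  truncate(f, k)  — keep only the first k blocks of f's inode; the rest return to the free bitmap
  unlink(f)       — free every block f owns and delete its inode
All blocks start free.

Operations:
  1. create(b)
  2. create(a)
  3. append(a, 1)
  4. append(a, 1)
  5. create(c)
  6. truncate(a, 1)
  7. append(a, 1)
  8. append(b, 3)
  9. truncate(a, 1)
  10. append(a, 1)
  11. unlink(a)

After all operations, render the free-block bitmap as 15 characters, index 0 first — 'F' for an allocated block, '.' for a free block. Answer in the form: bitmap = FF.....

  1. create(b)  ⇒  F..............  {b→[0]}
  2. create(a)  ⇒  FF.............  {a→[1]; b→[0]}
  3. append(a, 1)  ⇒  FFF............  {a→[1, 2]; b→[0]}
  4. append(a, 1)  ⇒  FFFF...........  {a→[1, 2, 3]; b→[0]}
  5. create(c)  ⇒  FFFFF..........  {a→[1, 2, 3]; b→[0]; c→[4]}
  6. truncate(a, 1)  ⇒  FF..F..........  {a→[1]; b→[0]; c→[4]}
  7. append(a, 1)  ⇒  FFF.F..........  {a→[1, 2]; b→[0]; c→[4]}
  8. append(b, 3)  ⇒  FFFFFFF........  {a→[1, 2]; b→[0, 3, 5, 6]; c→[4]}
  9. truncate(a, 1)  ⇒  FF.FFFF........  {a→[1]; b→[0, 3, 5, 6]; c→[4]}
  10. append(a, 1)  ⇒  FFFFFFF........  {a→[1, 2]; b→[0, 3, 5, 6]; c→[4]}
  11. unlink(a)  ⇒  F..FFFF........  {b→[0, 3, 5, 6]; c→[4]}

bitmap = F..FFFF........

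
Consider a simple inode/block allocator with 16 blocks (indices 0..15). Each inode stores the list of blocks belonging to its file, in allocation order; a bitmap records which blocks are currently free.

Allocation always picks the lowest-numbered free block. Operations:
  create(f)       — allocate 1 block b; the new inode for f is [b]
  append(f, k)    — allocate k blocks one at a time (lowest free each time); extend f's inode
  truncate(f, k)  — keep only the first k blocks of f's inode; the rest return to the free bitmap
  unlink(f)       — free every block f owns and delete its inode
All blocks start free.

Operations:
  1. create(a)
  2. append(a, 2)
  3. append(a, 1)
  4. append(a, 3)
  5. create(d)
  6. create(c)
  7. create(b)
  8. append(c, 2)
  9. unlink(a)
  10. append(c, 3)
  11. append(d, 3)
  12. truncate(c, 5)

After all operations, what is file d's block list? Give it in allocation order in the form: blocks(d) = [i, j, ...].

blocks(d) = [7, 3, 4, 5]

  1. create(a)  ⇒  F...............  {a→[0]}
  2. append(a, 2)  ⇒  FFF.............  {a→[0, 1, 2]}
  3. append(a, 1)  ⇒  FFFF............  {a→[0, 1, 2, 3]}
  4. append(a, 3)  ⇒  FFFFFFF.........  {a→[0, 1, 2, 3, 4, 5, 6]}
  5. create(d)  ⇒  FFFFFFFF........  {a→[0, 1, 2, 3, 4, 5, 6]; d→[7]}
  6. create(c)  ⇒  FFFFFFFFF.......  {a→[0, 1, 2, 3, 4, 5, 6]; c→[8]; d→[7]}
  7. create(b)  ⇒  FFFFFFFFFF......  {a→[0, 1, 2, 3, 4, 5, 6]; b→[9]; c→[8]; d→[7]}
  8. append(c, 2)  ⇒  FFFFFFFFFFFF....  {a→[0, 1, 2, 3, 4, 5, 6]; b→[9]; c→[8, 10, 11]; d→[7]}
  9. unlink(a)  ⇒  .......FFFFF....  {b→[9]; c→[8, 10, 11]; d→[7]}
  10. append(c, 3)  ⇒  FFF....FFFFF....  {b→[9]; c→[8, 10, 11, 0, 1, 2]; d→[7]}
  11. append(d, 3)  ⇒  FFFFFF.FFFFF....  {b→[9]; c→[8, 10, 11, 0, 1, 2]; d→[7, 3, 4, 5]}
  12. truncate(c, 5)  ⇒  FF.FFF.FFFFF....  {b→[9]; c→[8, 10, 11, 0, 1]; d→[7, 3, 4, 5]}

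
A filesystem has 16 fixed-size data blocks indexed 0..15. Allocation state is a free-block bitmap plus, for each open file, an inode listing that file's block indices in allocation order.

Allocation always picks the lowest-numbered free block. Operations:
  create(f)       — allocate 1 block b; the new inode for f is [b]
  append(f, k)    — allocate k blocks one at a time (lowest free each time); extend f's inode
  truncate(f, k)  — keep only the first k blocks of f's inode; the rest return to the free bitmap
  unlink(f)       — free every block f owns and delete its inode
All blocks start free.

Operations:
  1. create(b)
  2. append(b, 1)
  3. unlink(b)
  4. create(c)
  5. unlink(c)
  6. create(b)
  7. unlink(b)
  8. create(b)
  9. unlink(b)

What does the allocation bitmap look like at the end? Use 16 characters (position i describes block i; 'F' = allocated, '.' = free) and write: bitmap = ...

bitmap = ................

  1. create(b)  ⇒  F...............  {b→[0]}
  2. append(b, 1)  ⇒  FF..............  {b→[0, 1]}
  3. unlink(b)  ⇒  ................  {}
  4. create(c)  ⇒  F...............  {c→[0]}
  5. unlink(c)  ⇒  ................  {}
  6. create(b)  ⇒  F...............  {b→[0]}
  7. unlink(b)  ⇒  ................  {}
  8. create(b)  ⇒  F...............  {b→[0]}
  9. unlink(b)  ⇒  ................  {}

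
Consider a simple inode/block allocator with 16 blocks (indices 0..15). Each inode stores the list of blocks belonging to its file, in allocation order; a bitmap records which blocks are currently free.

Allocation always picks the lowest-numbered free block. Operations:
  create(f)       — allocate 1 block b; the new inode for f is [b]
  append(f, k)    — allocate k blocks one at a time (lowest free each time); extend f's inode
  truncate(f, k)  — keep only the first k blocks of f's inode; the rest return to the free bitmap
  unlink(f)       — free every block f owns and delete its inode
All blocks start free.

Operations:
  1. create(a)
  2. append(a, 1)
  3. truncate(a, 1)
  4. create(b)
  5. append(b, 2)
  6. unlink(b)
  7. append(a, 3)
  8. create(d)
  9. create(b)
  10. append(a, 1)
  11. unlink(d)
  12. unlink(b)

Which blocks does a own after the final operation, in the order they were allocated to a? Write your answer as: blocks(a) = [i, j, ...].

  1. create(a)  ⇒  F...............  {a→[0]}
  2. append(a, 1)  ⇒  FF..............  {a→[0, 1]}
  3. truncate(a, 1)  ⇒  F...............  {a→[0]}
  4. create(b)  ⇒  FF..............  {a→[0]; b→[1]}
  5. append(b, 2)  ⇒  FFFF............  {a→[0]; b→[1, 2, 3]}
  6. unlink(b)  ⇒  F...............  {a→[0]}
  7. append(a, 3)  ⇒  FFFF............  {a→[0, 1, 2, 3]}
  8. create(d)  ⇒  FFFFF...........  {a→[0, 1, 2, 3]; d→[4]}
  9. create(b)  ⇒  FFFFFF..........  {a→[0, 1, 2, 3]; b→[5]; d→[4]}
  10. append(a, 1)  ⇒  FFFFFFF.........  {a→[0, 1, 2, 3, 6]; b→[5]; d→[4]}
  11. unlink(d)  ⇒  FFFF.FF.........  {a→[0, 1, 2, 3, 6]; b→[5]}
  12. unlink(b)  ⇒  FFFF..F.........  {a→[0, 1, 2, 3, 6]}

blocks(a) = [0, 1, 2, 3, 6]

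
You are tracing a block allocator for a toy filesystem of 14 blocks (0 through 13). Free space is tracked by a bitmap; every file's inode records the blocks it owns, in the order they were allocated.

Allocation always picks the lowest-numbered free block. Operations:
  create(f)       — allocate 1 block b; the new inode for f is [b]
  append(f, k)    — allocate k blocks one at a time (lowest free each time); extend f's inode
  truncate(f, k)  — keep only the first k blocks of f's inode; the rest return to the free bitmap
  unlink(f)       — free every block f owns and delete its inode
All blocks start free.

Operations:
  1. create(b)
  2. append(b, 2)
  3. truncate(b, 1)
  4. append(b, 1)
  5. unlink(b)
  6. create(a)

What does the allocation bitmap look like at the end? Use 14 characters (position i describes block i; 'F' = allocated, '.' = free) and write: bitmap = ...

bitmap = F.............

  1. create(b)  ⇒  F.............  {b→[0]}
  2. append(b, 2)  ⇒  FFF...........  {b→[0, 1, 2]}
  3. truncate(b, 1)  ⇒  F.............  {b→[0]}
  4. append(b, 1)  ⇒  FF............  {b→[0, 1]}
  5. unlink(b)  ⇒  ..............  {}
  6. create(a)  ⇒  F.............  {a→[0]}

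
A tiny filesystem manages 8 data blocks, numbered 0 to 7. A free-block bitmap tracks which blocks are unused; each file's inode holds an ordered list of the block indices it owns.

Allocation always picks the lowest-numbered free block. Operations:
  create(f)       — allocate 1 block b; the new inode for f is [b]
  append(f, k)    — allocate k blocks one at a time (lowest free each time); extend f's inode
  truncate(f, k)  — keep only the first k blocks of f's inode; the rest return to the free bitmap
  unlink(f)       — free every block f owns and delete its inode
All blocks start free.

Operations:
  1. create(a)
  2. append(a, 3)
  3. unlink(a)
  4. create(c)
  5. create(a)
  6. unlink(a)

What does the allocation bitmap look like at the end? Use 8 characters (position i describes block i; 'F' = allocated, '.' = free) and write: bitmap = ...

bitmap = F.......

after create(a) → a:[0]  free=[F.......]
after append(a, 3) → a:[0, 1, 2, 3]  free=[FFFF....]
after unlink(a) →   free=[........]
after create(c) → c:[0]  free=[F.......]
after create(a) → a:[1], c:[0]  free=[FF......]
after unlink(a) → c:[0]  free=[F.......]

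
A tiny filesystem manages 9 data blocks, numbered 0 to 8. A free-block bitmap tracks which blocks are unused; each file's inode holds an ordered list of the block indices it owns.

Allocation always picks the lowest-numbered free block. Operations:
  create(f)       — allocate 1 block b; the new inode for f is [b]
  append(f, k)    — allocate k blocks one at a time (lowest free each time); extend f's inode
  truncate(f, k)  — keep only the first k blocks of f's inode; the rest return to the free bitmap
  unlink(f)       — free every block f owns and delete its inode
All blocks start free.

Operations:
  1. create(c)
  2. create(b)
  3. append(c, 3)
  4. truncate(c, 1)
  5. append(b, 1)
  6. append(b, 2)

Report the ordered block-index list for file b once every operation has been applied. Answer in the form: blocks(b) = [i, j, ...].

blocks(b) = [1, 2, 3, 4]

  1. create(c)  ⇒  F........  {c→[0]}
  2. create(b)  ⇒  FF.......  {b→[1]; c→[0]}
  3. append(c, 3)  ⇒  FFFFF....  {b→[1]; c→[0, 2, 3, 4]}
  4. truncate(c, 1)  ⇒  FF.......  {b→[1]; c→[0]}
  5. append(b, 1)  ⇒  FFF......  {b→[1, 2]; c→[0]}
  6. append(b, 2)  ⇒  FFFFF....  {b→[1, 2, 3, 4]; c→[0]}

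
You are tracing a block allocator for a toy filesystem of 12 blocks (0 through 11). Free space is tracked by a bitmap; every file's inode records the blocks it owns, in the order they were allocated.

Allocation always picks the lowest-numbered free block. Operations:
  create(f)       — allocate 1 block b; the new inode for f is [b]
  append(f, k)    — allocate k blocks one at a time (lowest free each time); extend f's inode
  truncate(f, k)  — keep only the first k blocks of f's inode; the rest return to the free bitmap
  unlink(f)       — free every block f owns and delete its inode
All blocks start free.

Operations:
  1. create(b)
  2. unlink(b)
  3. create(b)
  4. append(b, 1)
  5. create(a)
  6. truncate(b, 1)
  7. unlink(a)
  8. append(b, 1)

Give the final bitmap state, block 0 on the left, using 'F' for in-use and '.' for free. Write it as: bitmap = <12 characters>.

bitmap = FF..........

after create(b) → b:[0]  free=[F...........]
after unlink(b) →   free=[............]
after create(b) → b:[0]  free=[F...........]
after append(b, 1) → b:[0, 1]  free=[FF..........]
after create(a) → a:[2], b:[0, 1]  free=[FFF.........]
after truncate(b, 1) → a:[2], b:[0]  free=[F.F.........]
after unlink(a) → b:[0]  free=[F...........]
after append(b, 1) → b:[0, 1]  free=[FF..........]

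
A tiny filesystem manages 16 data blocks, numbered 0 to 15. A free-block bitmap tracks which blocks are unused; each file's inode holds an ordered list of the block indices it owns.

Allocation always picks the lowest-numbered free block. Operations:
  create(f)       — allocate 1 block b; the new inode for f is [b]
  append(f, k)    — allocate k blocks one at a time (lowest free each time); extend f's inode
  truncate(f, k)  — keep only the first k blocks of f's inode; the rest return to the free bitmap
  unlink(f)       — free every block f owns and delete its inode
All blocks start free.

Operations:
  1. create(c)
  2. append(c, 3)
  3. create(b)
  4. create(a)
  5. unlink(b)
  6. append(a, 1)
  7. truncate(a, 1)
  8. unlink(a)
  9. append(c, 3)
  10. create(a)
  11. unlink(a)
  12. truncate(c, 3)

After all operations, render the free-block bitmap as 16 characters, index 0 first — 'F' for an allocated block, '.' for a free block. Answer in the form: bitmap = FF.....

after create(c) → c:[0]  free=[F...............]
after append(c, 3) → c:[0, 1, 2, 3]  free=[FFFF............]
after create(b) → b:[4], c:[0, 1, 2, 3]  free=[FFFFF...........]
after create(a) → a:[5], b:[4], c:[0, 1, 2, 3]  free=[FFFFFF..........]
after unlink(b) → a:[5], c:[0, 1, 2, 3]  free=[FFFF.F..........]
after append(a, 1) → a:[5, 4], c:[0, 1, 2, 3]  free=[FFFFFF..........]
after truncate(a, 1) → a:[5], c:[0, 1, 2, 3]  free=[FFFF.F..........]
after unlink(a) → c:[0, 1, 2, 3]  free=[FFFF............]
after append(c, 3) → c:[0, 1, 2, 3, 4, 5, 6]  free=[FFFFFFF.........]
after create(a) → a:[7], c:[0, 1, 2, 3, 4, 5, 6]  free=[FFFFFFFF........]
after unlink(a) → c:[0, 1, 2, 3, 4, 5, 6]  free=[FFFFFFF.........]
after truncate(c, 3) → c:[0, 1, 2]  free=[FFF.............]

bitmap = FFF.............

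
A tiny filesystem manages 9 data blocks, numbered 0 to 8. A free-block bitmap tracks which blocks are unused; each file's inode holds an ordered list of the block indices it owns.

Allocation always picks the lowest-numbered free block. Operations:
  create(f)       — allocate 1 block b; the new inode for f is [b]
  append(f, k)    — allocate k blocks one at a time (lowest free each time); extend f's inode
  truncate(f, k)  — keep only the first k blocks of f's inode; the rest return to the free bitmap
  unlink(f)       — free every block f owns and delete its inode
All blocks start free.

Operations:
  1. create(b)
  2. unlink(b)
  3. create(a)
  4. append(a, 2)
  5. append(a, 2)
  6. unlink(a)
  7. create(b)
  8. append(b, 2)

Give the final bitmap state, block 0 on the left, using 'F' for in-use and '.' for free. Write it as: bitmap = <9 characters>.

bitmap = FFF......

  1. create(b)  ⇒  F........  {b→[0]}
  2. unlink(b)  ⇒  .........  {}
  3. create(a)  ⇒  F........  {a→[0]}
  4. append(a, 2)  ⇒  FFF......  {a→[0, 1, 2]}
  5. append(a, 2)  ⇒  FFFFF....  {a→[0, 1, 2, 3, 4]}
  6. unlink(a)  ⇒  .........  {}
  7. create(b)  ⇒  F........  {b→[0]}
  8. append(b, 2)  ⇒  FFF......  {b→[0, 1, 2]}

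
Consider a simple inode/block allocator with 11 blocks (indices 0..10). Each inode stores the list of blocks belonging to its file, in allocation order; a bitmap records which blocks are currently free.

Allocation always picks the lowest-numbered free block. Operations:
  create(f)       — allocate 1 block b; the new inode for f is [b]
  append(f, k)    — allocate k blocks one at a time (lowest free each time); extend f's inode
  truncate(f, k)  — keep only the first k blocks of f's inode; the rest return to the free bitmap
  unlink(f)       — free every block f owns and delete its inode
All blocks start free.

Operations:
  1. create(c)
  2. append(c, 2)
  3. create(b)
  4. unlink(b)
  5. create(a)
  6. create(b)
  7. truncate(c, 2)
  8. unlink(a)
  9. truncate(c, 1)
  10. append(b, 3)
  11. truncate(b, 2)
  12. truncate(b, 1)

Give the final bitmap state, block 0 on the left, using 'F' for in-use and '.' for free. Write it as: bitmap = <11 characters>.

bitmap = F...F......

  1. create(c)  ⇒  F..........  {c→[0]}
  2. append(c, 2)  ⇒  FFF........  {c→[0, 1, 2]}
  3. create(b)  ⇒  FFFF.......  {b→[3]; c→[0, 1, 2]}
  4. unlink(b)  ⇒  FFF........  {c→[0, 1, 2]}
  5. create(a)  ⇒  FFFF.......  {a→[3]; c→[0, 1, 2]}
  6. create(b)  ⇒  FFFFF......  {a→[3]; b→[4]; c→[0, 1, 2]}
  7. truncate(c, 2)  ⇒  FF.FF......  {a→[3]; b→[4]; c→[0, 1]}
  8. unlink(a)  ⇒  FF..F......  {b→[4]; c→[0, 1]}
  9. truncate(c, 1)  ⇒  F...F......  {b→[4]; c→[0]}
  10. append(b, 3)  ⇒  FFFFF......  {b→[4, 1, 2, 3]; c→[0]}
  11. truncate(b, 2)  ⇒  FF..F......  {b→[4, 1]; c→[0]}
  12. truncate(b, 1)  ⇒  F...F......  {b→[4]; c→[0]}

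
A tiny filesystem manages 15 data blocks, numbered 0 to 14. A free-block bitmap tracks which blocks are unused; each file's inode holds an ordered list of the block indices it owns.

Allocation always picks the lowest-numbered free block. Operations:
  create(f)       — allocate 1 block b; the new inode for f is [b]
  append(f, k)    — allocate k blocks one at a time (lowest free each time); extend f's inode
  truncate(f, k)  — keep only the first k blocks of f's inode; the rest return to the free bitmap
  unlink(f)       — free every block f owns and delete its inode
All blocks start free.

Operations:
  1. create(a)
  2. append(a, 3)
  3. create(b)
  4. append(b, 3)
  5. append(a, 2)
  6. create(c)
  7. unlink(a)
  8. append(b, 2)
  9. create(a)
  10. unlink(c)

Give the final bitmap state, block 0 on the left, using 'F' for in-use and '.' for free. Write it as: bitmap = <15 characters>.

bitmap = FFF.FFFF.......

create(a): bitmap=F.............. | a=[0]
append(a, 3): bitmap=FFFF........... | a=[0, 1, 2, 3]
create(b): bitmap=FFFFF.......... | a=[0, 1, 2, 3] b=[4]
append(b, 3): bitmap=FFFFFFFF....... | a=[0, 1, 2, 3] b=[4, 5, 6, 7]
append(a, 2): bitmap=FFFFFFFFFF..... | a=[0, 1, 2, 3, 8, 9] b=[4, 5, 6, 7]
create(c): bitmap=FFFFFFFFFFF.... | a=[0, 1, 2, 3, 8, 9] b=[4, 5, 6, 7] c=[10]
unlink(a): bitmap=....FFFF..F.... | b=[4, 5, 6, 7] c=[10]
append(b, 2): bitmap=FF..FFFF..F.... | b=[4, 5, 6, 7, 0, 1] c=[10]
create(a): bitmap=FFF.FFFF..F.... | a=[2] b=[4, 5, 6, 7, 0, 1] c=[10]
unlink(c): bitmap=FFF.FFFF....... | a=[2] b=[4, 5, 6, 7, 0, 1]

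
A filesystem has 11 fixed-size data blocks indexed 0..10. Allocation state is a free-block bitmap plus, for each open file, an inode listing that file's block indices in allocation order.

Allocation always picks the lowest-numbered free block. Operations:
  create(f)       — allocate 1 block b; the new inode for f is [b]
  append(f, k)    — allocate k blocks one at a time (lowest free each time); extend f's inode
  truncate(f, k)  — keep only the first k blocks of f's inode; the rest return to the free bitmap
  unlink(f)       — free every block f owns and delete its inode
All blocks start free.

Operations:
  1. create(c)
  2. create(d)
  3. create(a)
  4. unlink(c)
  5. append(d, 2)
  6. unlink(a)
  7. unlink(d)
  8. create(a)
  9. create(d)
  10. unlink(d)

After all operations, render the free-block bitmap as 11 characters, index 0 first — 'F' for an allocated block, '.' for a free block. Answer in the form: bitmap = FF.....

  1. create(c)  ⇒  F..........  {c→[0]}
  2. create(d)  ⇒  FF.........  {c→[0]; d→[1]}
  3. create(a)  ⇒  FFF........  {a→[2]; c→[0]; d→[1]}
  4. unlink(c)  ⇒  .FF........  {a→[2]; d→[1]}
  5. append(d, 2)  ⇒  FFFF.......  {a→[2]; d→[1, 0, 3]}
  6. unlink(a)  ⇒  FF.F.......  {d→[1, 0, 3]}
  7. unlink(d)  ⇒  ...........  {}
  8. create(a)  ⇒  F..........  {a→[0]}
  9. create(d)  ⇒  FF.........  {a→[0]; d→[1]}
  10. unlink(d)  ⇒  F..........  {a→[0]}

bitmap = F..........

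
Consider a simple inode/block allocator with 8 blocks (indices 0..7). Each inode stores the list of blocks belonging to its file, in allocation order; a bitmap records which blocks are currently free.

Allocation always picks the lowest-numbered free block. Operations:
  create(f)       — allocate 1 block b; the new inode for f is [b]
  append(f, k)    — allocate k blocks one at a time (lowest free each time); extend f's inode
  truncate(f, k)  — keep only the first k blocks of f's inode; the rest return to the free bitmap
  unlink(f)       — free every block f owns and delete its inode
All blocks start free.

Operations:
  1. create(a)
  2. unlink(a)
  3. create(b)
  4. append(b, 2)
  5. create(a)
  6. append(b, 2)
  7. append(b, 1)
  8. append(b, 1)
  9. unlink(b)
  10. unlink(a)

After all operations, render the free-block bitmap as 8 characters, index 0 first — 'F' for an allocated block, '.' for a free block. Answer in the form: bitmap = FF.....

  1. create(a)  ⇒  F.......  {a→[0]}
  2. unlink(a)  ⇒  ........  {}
  3. create(b)  ⇒  F.......  {b→[0]}
  4. append(b, 2)  ⇒  FFF.....  {b→[0, 1, 2]}
  5. create(a)  ⇒  FFFF....  {a→[3]; b→[0, 1, 2]}
  6. append(b, 2)  ⇒  FFFFFF..  {a→[3]; b→[0, 1, 2, 4, 5]}
  7. append(b, 1)  ⇒  FFFFFFF.  {a→[3]; b→[0, 1, 2, 4, 5, 6]}
  8. append(b, 1)  ⇒  FFFFFFFF  {a→[3]; b→[0, 1, 2, 4, 5, 6, 7]}
  9. unlink(b)  ⇒  ...F....  {a→[3]}
  10. unlink(a)  ⇒  ........  {}

bitmap = ........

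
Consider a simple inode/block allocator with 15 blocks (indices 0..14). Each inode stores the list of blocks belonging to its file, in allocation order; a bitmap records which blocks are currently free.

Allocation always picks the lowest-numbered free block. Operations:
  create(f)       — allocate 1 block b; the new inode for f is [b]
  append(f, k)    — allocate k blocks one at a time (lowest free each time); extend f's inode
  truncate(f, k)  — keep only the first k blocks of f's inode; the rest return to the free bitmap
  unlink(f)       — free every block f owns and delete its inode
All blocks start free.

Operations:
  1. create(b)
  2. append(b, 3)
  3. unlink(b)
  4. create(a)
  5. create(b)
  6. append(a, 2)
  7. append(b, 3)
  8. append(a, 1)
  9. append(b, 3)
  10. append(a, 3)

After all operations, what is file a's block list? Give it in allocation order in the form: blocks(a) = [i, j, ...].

after create(b) → b:[0]  free=[F..............]
after append(b, 3) → b:[0, 1, 2, 3]  free=[FFFF...........]
after unlink(b) →   free=[...............]
after create(a) → a:[0]  free=[F..............]
after create(b) → a:[0], b:[1]  free=[FF.............]
after append(a, 2) → a:[0, 2, 3], b:[1]  free=[FFFF...........]
after append(b, 3) → a:[0, 2, 3], b:[1, 4, 5, 6]  free=[FFFFFFF........]
after append(a, 1) → a:[0, 2, 3, 7], b:[1, 4, 5, 6]  free=[FFFFFFFF.......]
after append(b, 3) → a:[0, 2, 3, 7], b:[1, 4, 5, 6, 8, 9, 10]  free=[FFFFFFFFFFF....]
after append(a, 3) → a:[0, 2, 3, 7, 11, 12, 13], b:[1, 4, 5, 6, 8, 9, 10]  free=[FFFFFFFFFFFFFF.]

blocks(a) = [0, 2, 3, 7, 11, 12, 13]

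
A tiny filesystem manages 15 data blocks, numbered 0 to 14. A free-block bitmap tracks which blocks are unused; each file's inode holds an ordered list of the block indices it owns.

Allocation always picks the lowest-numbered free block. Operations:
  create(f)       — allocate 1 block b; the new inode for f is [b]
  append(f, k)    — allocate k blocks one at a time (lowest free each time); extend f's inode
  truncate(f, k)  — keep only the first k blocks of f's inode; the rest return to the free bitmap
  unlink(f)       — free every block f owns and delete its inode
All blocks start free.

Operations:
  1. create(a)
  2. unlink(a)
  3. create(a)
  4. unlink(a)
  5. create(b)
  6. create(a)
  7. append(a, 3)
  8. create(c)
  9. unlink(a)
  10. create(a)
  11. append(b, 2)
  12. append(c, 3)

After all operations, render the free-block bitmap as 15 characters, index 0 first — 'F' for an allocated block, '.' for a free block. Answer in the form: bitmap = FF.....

bitmap = FFFFFFFF.......

  1. create(a)  ⇒  F..............  {a→[0]}
  2. unlink(a)  ⇒  ...............  {}
  3. create(a)  ⇒  F..............  {a→[0]}
  4. unlink(a)  ⇒  ...............  {}
  5. create(b)  ⇒  F..............  {b→[0]}
  6. create(a)  ⇒  FF.............  {a→[1]; b→[0]}
  7. append(a, 3)  ⇒  FFFFF..........  {a→[1, 2, 3, 4]; b→[0]}
  8. create(c)  ⇒  FFFFFF.........  {a→[1, 2, 3, 4]; b→[0]; c→[5]}
  9. unlink(a)  ⇒  F....F.........  {b→[0]; c→[5]}
  10. create(a)  ⇒  FF...F.........  {a→[1]; b→[0]; c→[5]}
  11. append(b, 2)  ⇒  FFFF.F.........  {a→[1]; b→[0, 2, 3]; c→[5]}
  12. append(c, 3)  ⇒  FFFFFFFF.......  {a→[1]; b→[0, 2, 3]; c→[5, 4, 6, 7]}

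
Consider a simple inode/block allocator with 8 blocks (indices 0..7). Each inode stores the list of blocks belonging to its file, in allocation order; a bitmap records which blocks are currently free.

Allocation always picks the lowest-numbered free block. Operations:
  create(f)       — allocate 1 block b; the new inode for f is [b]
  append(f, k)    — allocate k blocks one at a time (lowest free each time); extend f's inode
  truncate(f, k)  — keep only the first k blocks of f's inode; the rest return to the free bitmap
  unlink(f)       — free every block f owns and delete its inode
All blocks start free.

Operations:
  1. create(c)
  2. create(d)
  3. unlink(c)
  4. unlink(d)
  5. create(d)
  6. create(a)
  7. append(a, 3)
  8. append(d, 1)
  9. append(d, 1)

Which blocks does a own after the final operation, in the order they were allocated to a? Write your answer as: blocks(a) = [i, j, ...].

blocks(a) = [1, 2, 3, 4]

  1. create(c)  ⇒  F.......  {c→[0]}
  2. create(d)  ⇒  FF......  {c→[0]; d→[1]}
  3. unlink(c)  ⇒  .F......  {d→[1]}
  4. unlink(d)  ⇒  ........  {}
  5. create(d)  ⇒  F.......  {d→[0]}
  6. create(a)  ⇒  FF......  {a→[1]; d→[0]}
  7. append(a, 3)  ⇒  FFFFF...  {a→[1, 2, 3, 4]; d→[0]}
  8. append(d, 1)  ⇒  FFFFFF..  {a→[1, 2, 3, 4]; d→[0, 5]}
  9. append(d, 1)  ⇒  FFFFFFF.  {a→[1, 2, 3, 4]; d→[0, 5, 6]}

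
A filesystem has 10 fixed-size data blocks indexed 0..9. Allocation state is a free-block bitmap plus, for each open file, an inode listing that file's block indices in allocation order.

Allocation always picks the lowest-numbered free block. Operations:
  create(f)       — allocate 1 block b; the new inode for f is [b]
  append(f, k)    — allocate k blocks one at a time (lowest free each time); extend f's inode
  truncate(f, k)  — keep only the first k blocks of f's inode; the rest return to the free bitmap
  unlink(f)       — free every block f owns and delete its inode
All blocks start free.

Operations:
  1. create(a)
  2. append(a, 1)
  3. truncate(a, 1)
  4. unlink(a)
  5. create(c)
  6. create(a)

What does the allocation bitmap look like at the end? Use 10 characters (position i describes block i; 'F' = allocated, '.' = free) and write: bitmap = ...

  1. create(a)  ⇒  F.........  {a→[0]}
  2. append(a, 1)  ⇒  FF........  {a→[0, 1]}
  3. truncate(a, 1)  ⇒  F.........  {a→[0]}
  4. unlink(a)  ⇒  ..........  {}
  5. create(c)  ⇒  F.........  {c→[0]}
  6. create(a)  ⇒  FF........  {a→[1]; c→[0]}

bitmap = FF........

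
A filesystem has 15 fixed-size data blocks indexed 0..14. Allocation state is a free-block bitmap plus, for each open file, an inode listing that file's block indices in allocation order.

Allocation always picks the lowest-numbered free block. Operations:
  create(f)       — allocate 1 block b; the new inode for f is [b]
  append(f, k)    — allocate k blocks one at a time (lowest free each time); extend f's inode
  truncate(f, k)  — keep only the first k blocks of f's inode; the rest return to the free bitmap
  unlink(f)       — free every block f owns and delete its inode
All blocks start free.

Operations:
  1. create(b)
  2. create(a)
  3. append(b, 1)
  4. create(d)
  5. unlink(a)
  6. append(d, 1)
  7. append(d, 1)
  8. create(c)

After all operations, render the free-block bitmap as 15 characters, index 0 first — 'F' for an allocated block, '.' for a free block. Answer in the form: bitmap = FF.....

bitmap = FFFFFF.........

create(b): bitmap=F.............. | b=[0]
create(a): bitmap=FF............. | a=[1] b=[0]
append(b, 1): bitmap=FFF............ | a=[1] b=[0, 2]
create(d): bitmap=FFFF........... | a=[1] b=[0, 2] d=[3]
unlink(a): bitmap=F.FF........... | b=[0, 2] d=[3]
append(d, 1): bitmap=FFFF........... | b=[0, 2] d=[3, 1]
append(d, 1): bitmap=FFFFF.......... | b=[0, 2] d=[3, 1, 4]
create(c): bitmap=FFFFFF......... | b=[0, 2] c=[5] d=[3, 1, 4]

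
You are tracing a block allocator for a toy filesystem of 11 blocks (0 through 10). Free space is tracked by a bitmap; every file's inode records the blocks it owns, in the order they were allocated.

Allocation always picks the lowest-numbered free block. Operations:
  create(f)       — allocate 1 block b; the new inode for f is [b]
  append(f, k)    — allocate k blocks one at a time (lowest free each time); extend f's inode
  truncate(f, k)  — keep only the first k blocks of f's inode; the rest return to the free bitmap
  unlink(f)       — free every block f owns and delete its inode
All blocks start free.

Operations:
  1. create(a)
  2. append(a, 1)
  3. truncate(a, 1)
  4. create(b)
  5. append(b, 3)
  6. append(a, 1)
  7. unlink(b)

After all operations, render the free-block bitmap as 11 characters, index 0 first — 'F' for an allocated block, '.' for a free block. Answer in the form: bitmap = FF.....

bitmap = F....F.....

[1] create(a) — a=0 (map F..........)
[2] append(a, 1) — a=0,1 (map FF.........)
[3] truncate(a, 1) — a=0 (map F..........)
[4] create(b) — a=0 b=1 (map FF.........)
[5] append(b, 3) — a=0 b=1,2,3,4 (map FFFFF......)
[6] append(a, 1) — a=0,5 b=1,2,3,4 (map FFFFFF.....)
[7] unlink(b) — a=0,5 (map F....F.....)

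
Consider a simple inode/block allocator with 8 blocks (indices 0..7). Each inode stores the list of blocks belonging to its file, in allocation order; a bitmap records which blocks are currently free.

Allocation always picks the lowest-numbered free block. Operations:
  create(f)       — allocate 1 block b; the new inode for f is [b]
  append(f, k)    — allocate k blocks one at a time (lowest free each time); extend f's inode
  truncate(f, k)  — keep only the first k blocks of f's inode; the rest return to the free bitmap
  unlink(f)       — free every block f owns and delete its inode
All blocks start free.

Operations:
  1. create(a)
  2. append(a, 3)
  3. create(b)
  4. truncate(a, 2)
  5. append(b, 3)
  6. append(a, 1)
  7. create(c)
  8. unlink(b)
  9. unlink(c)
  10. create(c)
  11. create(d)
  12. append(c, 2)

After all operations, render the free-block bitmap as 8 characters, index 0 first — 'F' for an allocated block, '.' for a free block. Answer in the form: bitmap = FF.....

  1. create(a)  ⇒  F.......  {a→[0]}
  2. append(a, 3)  ⇒  FFFF....  {a→[0, 1, 2, 3]}
  3. create(b)  ⇒  FFFFF...  {a→[0, 1, 2, 3]; b→[4]}
  4. truncate(a, 2)  ⇒  FF..F...  {a→[0, 1]; b→[4]}
  5. append(b, 3)  ⇒  FFFFFF..  {a→[0, 1]; b→[4, 2, 3, 5]}
  6. append(a, 1)  ⇒  FFFFFFF.  {a→[0, 1, 6]; b→[4, 2, 3, 5]}
  7. create(c)  ⇒  FFFFFFFF  {a→[0, 1, 6]; b→[4, 2, 3, 5]; c→[7]}
  8. unlink(b)  ⇒  FF....FF  {a→[0, 1, 6]; c→[7]}
  9. unlink(c)  ⇒  FF....F.  {a→[0, 1, 6]}
  10. create(c)  ⇒  FFF...F.  {a→[0, 1, 6]; c→[2]}
  11. create(d)  ⇒  FFFF..F.  {a→[0, 1, 6]; c→[2]; d→[3]}
  12. append(c, 2)  ⇒  FFFFFFF.  {a→[0, 1, 6]; c→[2, 4, 5]; d→[3]}

bitmap = FFFFFFF.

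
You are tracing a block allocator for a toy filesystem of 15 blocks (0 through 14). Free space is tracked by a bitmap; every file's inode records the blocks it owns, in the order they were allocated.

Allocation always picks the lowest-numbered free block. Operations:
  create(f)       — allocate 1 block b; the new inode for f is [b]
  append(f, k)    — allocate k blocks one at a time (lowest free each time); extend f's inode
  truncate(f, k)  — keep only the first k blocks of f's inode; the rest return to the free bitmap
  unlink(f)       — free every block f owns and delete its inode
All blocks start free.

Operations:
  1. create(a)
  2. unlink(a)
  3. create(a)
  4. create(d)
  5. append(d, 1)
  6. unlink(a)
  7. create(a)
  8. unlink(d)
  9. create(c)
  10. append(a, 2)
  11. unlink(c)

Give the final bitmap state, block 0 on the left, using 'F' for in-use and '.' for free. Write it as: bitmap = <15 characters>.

bitmap = F.FF...........

after create(a) → a:[0]  free=[F..............]
after unlink(a) →   free=[...............]
after create(a) → a:[0]  free=[F..............]
after create(d) → a:[0], d:[1]  free=[FF.............]
after append(d, 1) → a:[0], d:[1, 2]  free=[FFF............]
after unlink(a) → d:[1, 2]  free=[.FF............]
after create(a) → a:[0], d:[1, 2]  free=[FFF............]
after unlink(d) → a:[0]  free=[F..............]
after create(c) → a:[0], c:[1]  free=[FF.............]
after append(a, 2) → a:[0, 2, 3], c:[1]  free=[FFFF...........]
after unlink(c) → a:[0, 2, 3]  free=[F.FF...........]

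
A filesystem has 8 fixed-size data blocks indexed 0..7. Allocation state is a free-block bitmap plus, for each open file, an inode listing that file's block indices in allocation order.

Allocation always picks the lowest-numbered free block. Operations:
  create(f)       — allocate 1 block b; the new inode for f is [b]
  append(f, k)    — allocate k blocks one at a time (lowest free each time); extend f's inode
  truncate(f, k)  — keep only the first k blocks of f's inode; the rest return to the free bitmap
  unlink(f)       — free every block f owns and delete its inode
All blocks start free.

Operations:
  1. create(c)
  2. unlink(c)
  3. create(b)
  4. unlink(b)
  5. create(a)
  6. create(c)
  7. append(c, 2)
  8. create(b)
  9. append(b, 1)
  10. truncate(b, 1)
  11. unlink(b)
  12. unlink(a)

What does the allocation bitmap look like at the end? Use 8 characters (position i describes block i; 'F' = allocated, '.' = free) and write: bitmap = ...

after create(c) → c:[0]  free=[F.......]
after unlink(c) →   free=[........]
after create(b) → b:[0]  free=[F.......]
after unlink(b) →   free=[........]
after create(a) → a:[0]  free=[F.......]
after create(c) → a:[0], c:[1]  free=[FF......]
after append(c, 2) → a:[0], c:[1, 2, 3]  free=[FFFF....]
after create(b) → a:[0], b:[4], c:[1, 2, 3]  free=[FFFFF...]
after append(b, 1) → a:[0], b:[4, 5], c:[1, 2, 3]  free=[FFFFFF..]
after truncate(b, 1) → a:[0], b:[4], c:[1, 2, 3]  free=[FFFFF...]
after unlink(b) → a:[0], c:[1, 2, 3]  free=[FFFF....]
after unlink(a) → c:[1, 2, 3]  free=[.FFF....]

bitmap = .FFF....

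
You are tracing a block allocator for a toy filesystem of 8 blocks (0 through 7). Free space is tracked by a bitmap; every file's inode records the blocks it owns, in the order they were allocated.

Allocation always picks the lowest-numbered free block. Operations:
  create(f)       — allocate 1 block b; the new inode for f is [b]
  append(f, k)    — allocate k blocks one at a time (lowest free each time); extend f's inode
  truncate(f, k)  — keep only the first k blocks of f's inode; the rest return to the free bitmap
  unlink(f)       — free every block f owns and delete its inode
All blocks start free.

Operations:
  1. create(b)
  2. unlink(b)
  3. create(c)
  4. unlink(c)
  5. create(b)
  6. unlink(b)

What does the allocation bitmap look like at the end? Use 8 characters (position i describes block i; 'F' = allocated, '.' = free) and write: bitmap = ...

bitmap = ........

  1. create(b)  ⇒  F.......  {b→[0]}
  2. unlink(b)  ⇒  ........  {}
  3. create(c)  ⇒  F.......  {c→[0]}
  4. unlink(c)  ⇒  ........  {}
  5. create(b)  ⇒  F.......  {b→[0]}
  6. unlink(b)  ⇒  ........  {}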